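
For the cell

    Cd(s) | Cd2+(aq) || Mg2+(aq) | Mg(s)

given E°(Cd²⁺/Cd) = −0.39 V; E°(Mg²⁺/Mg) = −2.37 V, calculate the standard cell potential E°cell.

By convention the left-hand electrode in cell notation is the anode (oxidation) and the right-hand electrode is the cathode (reduction).
E°cell = E°(right) − E°(left) = −2.37 − (−0.39) = −1.98 V.
The negative sign shows that, as written, the cell would require an external voltage to drive the reaction.

−1.98 V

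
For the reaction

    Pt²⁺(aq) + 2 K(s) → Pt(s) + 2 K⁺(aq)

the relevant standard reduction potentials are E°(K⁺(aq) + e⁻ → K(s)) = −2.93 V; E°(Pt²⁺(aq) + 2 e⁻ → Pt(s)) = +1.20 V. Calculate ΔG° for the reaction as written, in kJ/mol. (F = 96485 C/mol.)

In the reaction as written Pt²⁺(aq) is reduced, so the Pt²⁺/Pt couple is the cathode and K⁺/K is the anode.
E°cell = +1.20 − (−2.93) = +4.13 V; balancing electrons gives n = 2.
ΔG° = −nFE°cell = −(2)(96485)(+4.13) J/mol = −797 kJ/mol.

−797 kJ/mol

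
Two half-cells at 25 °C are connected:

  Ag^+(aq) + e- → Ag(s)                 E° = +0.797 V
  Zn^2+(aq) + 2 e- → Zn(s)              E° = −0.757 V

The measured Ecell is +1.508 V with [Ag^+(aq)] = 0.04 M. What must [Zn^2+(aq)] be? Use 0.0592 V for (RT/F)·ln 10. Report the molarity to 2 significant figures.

0.057 M

With Ag⁺/Ag at the cathode and Zn²⁺/Zn at the anode, E°cell = +0.797 − (−0.757) = +1.554 V (n = 2).
From the Nernst equation, log Q = n(E° − E)/0.0592 = 2·(+1.554 − (+1.508))/0.0592 = 1.554.
The balanced reaction is 2 Ag^+(aq) + Zn(s) → 2 Ag(s) + Zn^2+(aq), so Q = [Zn^2+(aq)] / [Ag^+(aq)]^2.
Solving for the unknown gives log [Zn^2+(aq)] = −1.242, so [Zn^2+(aq)] ≈ 0.057 M.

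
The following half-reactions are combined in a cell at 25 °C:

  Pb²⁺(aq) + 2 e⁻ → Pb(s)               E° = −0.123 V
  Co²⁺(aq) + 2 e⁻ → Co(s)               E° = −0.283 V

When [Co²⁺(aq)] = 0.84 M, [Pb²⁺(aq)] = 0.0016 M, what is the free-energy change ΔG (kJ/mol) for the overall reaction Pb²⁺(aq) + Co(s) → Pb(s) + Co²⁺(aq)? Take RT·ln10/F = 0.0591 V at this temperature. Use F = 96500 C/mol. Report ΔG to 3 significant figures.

−15.4 kJ/mol

E°cell = −0.123 − (−0.283) = +0.160 V; the balanced reaction transfers n = 2 electrons.
The reaction quotient is [Co²⁺(aq)] / [Pb²⁺(aq)] = 525; by Nernst, E = +0.160 − (0.0591/2)(2.720) = +0.0796 V.
Finally ΔG = −nFE = −(2)(96500 C/mol)(+0.0796 V) = −15.4 kJ/mol.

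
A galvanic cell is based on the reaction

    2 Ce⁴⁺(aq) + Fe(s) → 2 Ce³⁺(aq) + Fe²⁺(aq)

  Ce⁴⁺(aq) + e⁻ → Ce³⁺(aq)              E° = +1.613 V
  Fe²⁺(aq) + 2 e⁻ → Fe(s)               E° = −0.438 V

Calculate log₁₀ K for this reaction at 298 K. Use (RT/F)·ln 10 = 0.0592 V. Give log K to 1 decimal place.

The Ce⁴⁺/Ce³⁺ couple is reduced (cathode); E°cell = +1.613 − (−0.438) = +2.051 V with n = 2.
At equilibrium E = 0, so log K = nE°cell / 0.0592 = (2)(+2.051) / 0.0592 = 69.3.

log K = 69.3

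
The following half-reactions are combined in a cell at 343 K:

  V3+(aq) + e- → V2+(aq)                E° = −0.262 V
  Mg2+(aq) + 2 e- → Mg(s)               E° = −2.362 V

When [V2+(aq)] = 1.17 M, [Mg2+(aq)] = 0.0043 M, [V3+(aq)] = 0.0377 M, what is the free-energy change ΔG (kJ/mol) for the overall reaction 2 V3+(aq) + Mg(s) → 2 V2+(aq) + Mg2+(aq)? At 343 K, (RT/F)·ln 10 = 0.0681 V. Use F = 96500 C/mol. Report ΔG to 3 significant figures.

−401 kJ/mol

E°cell = −0.262 − (−2.362) = +2.100 V; the balanced reaction transfers n = 2 electrons.
The reaction quotient is ([V2+(aq)]^2·[Mg2+(aq)]) / [V3+(aq)]^2 = 4.14; by Nernst, E = +2.100 − (0.0681/2)(0.617) = +2.0790 V.
Finally ΔG = −nFE = −(2)(96500 C/mol)(+2.0790 V) = −401 kJ/mol.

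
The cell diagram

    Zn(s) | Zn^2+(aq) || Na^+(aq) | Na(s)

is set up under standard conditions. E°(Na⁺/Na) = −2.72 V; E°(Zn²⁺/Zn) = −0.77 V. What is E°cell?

By convention the left-hand electrode in cell notation is the anode (oxidation) and the right-hand electrode is the cathode (reduction).
E°cell = E°(right) − E°(left) = −2.72 − (−0.77) = −1.95 V.
The negative sign shows that, as written, the cell would require an external voltage to drive the reaction.

−1.95 V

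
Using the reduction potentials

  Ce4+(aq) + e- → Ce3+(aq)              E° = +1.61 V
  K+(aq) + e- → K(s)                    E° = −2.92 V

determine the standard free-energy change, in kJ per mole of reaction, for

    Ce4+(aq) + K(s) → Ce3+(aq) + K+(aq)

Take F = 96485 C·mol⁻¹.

In the reaction as written Ce4+(aq) is reduced, so the Ce⁴⁺/Ce³⁺ couple is the cathode and K⁺/K is the anode.
E°cell = +1.61 − (−2.92) = +4.53 V; balancing electrons gives n = 1.
ΔG° = −nFE°cell = −(1)(96485)(+4.53) J/mol = −437 kJ/mol.

−437 kJ/mol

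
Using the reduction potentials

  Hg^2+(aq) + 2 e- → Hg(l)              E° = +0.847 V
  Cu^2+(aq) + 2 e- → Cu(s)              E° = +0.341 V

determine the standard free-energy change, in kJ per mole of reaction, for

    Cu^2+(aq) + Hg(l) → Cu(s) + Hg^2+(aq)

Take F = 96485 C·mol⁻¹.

+97.6 kJ/mol

In the reaction as written Cu^2+(aq) is reduced, so the Cu²⁺/Cu couple is the cathode and Hg²⁺/Hg is the anode.
E°cell = +0.341 − (+0.847) = −0.506 V; balancing electrons gives n = 2.
ΔG° = −nFE°cell = −(2)(96485)(−0.506) J/mol = +97.6 kJ/mol.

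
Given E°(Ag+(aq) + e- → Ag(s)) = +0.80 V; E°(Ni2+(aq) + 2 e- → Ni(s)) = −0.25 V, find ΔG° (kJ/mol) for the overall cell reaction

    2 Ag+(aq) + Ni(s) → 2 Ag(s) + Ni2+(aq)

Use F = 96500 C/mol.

In the reaction as written Ag+(aq) is reduced, so the Ag⁺/Ag couple is the cathode and Ni²⁺/Ni is the anode.
E°cell = +0.80 − (−0.25) = +1.05 V; balancing electrons gives n = 2.
ΔG° = −nFE°cell = −(2)(96500)(+1.05) J/mol = −203 kJ/mol.

−203 kJ/mol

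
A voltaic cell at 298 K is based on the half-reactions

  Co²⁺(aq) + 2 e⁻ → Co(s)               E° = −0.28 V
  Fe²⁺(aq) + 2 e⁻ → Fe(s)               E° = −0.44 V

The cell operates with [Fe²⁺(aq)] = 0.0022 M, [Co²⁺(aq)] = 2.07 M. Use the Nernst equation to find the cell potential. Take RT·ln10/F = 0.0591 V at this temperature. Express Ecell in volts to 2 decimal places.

Co²⁺/Co is reduced (cathode, E° = −0.28 V) and Fe²⁺/Fe is oxidized (anode).
E°cell = E°cat − E°an = −0.28 − (−0.44) = +0.16 V; n = 2.
The balanced reaction is Co²⁺(aq) + Fe(s) → Co(s) + Fe²⁺(aq), so Q = [Fe²⁺(aq)] / [Co²⁺(aq)] = 0.00106 and log Q = −2.974.
E = E° − (0.0591/n)·log Q = +0.16 − (0.0591/2)(−2.974) = +0.25 V.

+0.25 V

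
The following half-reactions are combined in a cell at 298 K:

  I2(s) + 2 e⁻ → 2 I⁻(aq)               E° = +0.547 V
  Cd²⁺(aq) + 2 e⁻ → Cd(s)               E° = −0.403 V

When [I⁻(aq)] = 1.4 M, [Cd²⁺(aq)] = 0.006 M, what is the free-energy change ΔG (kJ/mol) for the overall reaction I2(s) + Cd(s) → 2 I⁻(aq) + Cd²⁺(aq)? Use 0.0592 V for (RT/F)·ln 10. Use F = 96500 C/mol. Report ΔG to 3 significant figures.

−194 kJ/mol

The standard cell potential is +0.547 − (−0.403) = +0.950 V, with n = 2 electrons in the balanced equation.
Q = [I⁻(aq)]^2·[Cd²⁺(aq)] = 0.0118, so log Q = −1.930 and E = +0.950 − (0.0592/2)(−1.930) = +1.0071 V.
Then ΔG = −nFE = −2 × 96500 × +1.0071 J/mol = −194 kJ/mol.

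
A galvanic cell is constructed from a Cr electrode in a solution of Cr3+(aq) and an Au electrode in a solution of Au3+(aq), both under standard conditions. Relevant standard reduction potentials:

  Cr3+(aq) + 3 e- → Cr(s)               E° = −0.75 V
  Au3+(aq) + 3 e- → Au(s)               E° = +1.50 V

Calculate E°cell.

Of the two couples in this cell, the one with the more positive reduction potential is reduced at the cathode: here that is Au³⁺/Au (+1.50 V); Cr³⁺/Cr (−0.75 V) is the anode.
E°cell = E°(cathode) − E°(anode) = +1.50 − (−0.75) = +2.25 V.

+2.25 V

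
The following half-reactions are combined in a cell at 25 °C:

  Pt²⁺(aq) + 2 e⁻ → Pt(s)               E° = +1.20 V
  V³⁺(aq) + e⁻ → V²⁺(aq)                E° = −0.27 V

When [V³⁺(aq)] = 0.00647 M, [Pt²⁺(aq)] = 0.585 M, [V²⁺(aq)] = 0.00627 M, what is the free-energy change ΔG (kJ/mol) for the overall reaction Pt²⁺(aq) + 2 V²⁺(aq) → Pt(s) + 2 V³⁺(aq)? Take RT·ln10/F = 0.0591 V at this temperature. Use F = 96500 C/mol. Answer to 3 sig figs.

The standard cell potential is +1.20 − (−0.27) = +1.47 V, with n = 2 electrons in the balanced equation.
Q = [V³⁺(aq)]^2 / ([Pt²⁺(aq)]·[V²⁺(aq)]^2) = 1.82, so log Q = 0.260 and E = +1.47 − (0.0591/2)(0.260) = +1.4623 V.
Finally ΔG = −nFE = −(2)(96500 C/mol)(+1.4623 V) = −282 kJ/mol.

−282 kJ/mol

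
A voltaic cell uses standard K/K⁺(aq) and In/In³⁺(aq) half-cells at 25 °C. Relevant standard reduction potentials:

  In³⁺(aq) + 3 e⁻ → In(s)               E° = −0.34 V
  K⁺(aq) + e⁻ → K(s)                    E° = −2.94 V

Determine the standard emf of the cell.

Of the two couples in this cell, the one with the more positive reduction potential is reduced at the cathode: here that is In³⁺/In (−0.34 V); K⁺/K (−2.94 V) is the anode.
E°cell = E°(cathode) − E°(anode) = −0.34 − (−2.94) = +2.60 V.

+2.60 V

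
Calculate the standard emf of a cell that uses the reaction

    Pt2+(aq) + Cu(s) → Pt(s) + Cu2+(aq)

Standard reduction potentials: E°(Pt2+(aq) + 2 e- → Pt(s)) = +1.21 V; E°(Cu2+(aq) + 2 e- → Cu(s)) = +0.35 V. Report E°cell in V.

In the reaction as written, Pt2+(aq) is reduced (cathode) and Cu2+(aq) is produced by oxidation at the anode.
E°cell = E°(cathode) − E°(anode) = +1.21 − (+0.35) = +0.86 V.

+0.86 V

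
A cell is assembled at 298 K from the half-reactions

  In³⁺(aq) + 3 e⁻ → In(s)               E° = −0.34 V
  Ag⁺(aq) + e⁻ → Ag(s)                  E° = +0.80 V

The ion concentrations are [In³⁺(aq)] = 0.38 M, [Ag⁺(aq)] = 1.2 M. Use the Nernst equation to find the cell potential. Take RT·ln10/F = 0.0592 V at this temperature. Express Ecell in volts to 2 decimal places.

+1.15 V

Ag⁺/Ag is reduced (cathode, E° = +0.80 V) and In³⁺/In is oxidized (anode).
E°cell = +0.80 − (−0.34) = +1.14 V, with n = 3 electrons transferred.
The balanced reaction is 3 Ag⁺(aq) + In(s) → 3 Ag(s) + In³⁺(aq), so Q = [In³⁺(aq)] / [Ag⁺(aq)]^3 = 0.22 and log Q = −0.658.
E = E° − (0.0592/n)·log Q = +1.14 − (0.0592/3)(−0.658) = +1.15 V.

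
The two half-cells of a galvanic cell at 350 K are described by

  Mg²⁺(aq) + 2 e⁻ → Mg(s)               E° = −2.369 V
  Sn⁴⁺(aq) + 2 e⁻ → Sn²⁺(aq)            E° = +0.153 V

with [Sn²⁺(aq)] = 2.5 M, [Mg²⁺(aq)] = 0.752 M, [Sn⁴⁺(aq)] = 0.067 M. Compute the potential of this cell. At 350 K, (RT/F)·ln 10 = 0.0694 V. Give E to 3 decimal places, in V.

+2.472 V

The Sn⁴⁺/Sn²⁺ couple has the more positive E°, so it is the cathode; Mg²⁺/Mg is the anode.
E°cell = +0.153 − (−2.369) = +2.522 V, with n = 2 electrons transferred.
For the overall reaction Sn⁴⁺(aq) + Mg(s) → Sn²⁺(aq) + Mg²⁺(aq), Q = ([Sn²⁺(aq)]·[Mg²⁺(aq)]) / [Sn⁴⁺(aq)] = 28.1, giving log Q = 1.448.
Applying E = E° − (RT ln10/nF)·log Q gives +2.522 − (0.0694/2)(1.448) = +2.472 V.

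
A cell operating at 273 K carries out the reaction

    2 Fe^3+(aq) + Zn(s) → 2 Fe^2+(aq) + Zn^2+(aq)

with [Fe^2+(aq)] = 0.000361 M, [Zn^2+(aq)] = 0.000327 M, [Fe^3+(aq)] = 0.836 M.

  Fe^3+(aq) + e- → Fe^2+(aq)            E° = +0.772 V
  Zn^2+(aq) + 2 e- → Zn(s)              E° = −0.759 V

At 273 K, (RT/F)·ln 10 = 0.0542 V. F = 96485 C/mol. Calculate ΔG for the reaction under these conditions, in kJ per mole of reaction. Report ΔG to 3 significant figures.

−349 kJ/mol

With Fe³⁺/Fe²⁺ reduced at the cathode, E°cell = +0.772 − (−0.759) = +1.531 V and n = 2.
The reaction quotient is ([Fe^2+(aq)]^2·[Zn^2+(aq)]) / [Fe^3+(aq)]^2 = 6.1×10^−11; by Nernst, E = +1.531 − (0.0542/2)(−10.215) = +1.8078 V.
ΔG = −nFE = −(2)(96485)(+1.8078) J/mol = −349 kJ/mol.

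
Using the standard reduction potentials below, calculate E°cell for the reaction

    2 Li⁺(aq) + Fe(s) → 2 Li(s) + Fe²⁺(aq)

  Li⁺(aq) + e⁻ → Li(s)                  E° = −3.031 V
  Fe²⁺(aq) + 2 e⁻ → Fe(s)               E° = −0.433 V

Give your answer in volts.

In the reaction as written, Li⁺(aq) is reduced (cathode) and Fe²⁺(aq) is produced by oxidation at the anode.
E°cell = E°(cathode) − E°(anode) = −3.031 − (−0.433) = −2.598 V.
The negative E°cell means the reaction is non-spontaneous in the direction written.

−2.598 V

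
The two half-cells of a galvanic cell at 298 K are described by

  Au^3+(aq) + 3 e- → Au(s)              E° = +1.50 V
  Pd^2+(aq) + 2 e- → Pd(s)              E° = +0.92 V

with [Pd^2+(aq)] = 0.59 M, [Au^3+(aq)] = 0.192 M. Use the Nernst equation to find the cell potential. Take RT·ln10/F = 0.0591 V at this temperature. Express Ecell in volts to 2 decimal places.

+0.57 V

Since E°(Au³⁺/Au) > E°(Pd²⁺/Pd), Au³⁺/Au serves as the cathode.
E°cell = E°cat − E°an = +1.50 − (+0.92) = +0.58 V; n = 6.
For the overall reaction 2 Au^3+(aq) + 3 Pd(s) → 2 Au(s) + 3 Pd^2+(aq), Q = [Pd^2+(aq)]^3 / [Au^3+(aq)]^2 = 5.57, giving log Q = 0.746.
E = E° − (0.0591/n)·log Q = +0.58 − (0.0591/6)(0.746) = +0.57 V.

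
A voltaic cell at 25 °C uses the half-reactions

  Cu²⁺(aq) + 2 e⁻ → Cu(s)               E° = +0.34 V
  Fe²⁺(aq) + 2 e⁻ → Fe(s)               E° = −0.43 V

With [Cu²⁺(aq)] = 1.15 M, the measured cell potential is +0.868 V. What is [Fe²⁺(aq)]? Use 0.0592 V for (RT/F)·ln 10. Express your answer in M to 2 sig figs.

0.00056 M

With Cu²⁺/Cu at the cathode and Fe²⁺/Fe at the anode, E°cell = +0.34 − (−0.43) = +0.77 V (n = 2).
Rearranging E = E° − (0.0592/n)·log Q gives log Q = 2(+0.77 − (+0.868))/0.0592 = −3.311.
The balanced reaction is Cu²⁺(aq) + Fe(s) → Cu(s) + Fe²⁺(aq), so Q = [Fe²⁺(aq)] / [Cu²⁺(aq)].
Isolating [Fe²⁺(aq)] in Q = 10^{−3.311} yields log [Fe²⁺(aq)] = −3.250, i.e. 0.00056 M.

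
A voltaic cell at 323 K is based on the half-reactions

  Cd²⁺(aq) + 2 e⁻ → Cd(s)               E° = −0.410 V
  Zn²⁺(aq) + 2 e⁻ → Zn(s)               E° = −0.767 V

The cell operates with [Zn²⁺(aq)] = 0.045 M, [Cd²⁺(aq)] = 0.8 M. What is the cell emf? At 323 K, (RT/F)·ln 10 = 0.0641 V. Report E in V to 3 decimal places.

The Cd²⁺/Cd couple has the more positive E°, so it is the cathode; Zn²⁺/Zn is the anode.
E°cell = E°cat − E°an = −0.410 − (−0.767) = +0.357 V; n = 2.
The balanced reaction is Cd²⁺(aq) + Zn(s) → Cd(s) + Zn²⁺(aq), so Q = [Zn²⁺(aq)] / [Cd²⁺(aq)] = 0.0562 and log Q = −1.250.
By the Nernst equation, E = +0.357 − (0.0641/2)·(−1.250) = +0.397 V.

+0.397 V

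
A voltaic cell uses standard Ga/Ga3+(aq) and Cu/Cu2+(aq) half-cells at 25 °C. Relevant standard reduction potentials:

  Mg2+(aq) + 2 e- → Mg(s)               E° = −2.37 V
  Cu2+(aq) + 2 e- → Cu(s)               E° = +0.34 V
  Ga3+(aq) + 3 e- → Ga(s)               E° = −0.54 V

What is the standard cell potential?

+0.88 V

The Cu²⁺/Cu couple has the higher E°, so Cu ion is reduced (cathode) and Ga is oxidized (anode).
E°cell = E°(cathode) − E°(anode) = +0.34 − (−0.54) = +0.88 V.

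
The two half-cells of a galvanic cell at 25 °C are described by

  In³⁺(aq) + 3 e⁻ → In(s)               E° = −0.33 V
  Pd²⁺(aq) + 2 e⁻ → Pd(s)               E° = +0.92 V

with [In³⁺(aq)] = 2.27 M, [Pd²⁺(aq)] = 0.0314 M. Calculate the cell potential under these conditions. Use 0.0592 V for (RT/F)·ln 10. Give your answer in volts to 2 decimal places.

Pd²⁺/Pd is reduced (cathode, E° = +0.92 V) and In³⁺/In is oxidized (anode).
E°cell = E°cat − E°an = +0.92 − (−0.33) = +1.25 V; n = 6.
The balanced reaction is 3 Pd²⁺(aq) + 2 In(s) → 3 Pd(s) + 2 In³⁺(aq), so Q = [In³⁺(aq)]^2 / [Pd²⁺(aq)]^3 = 1.66×10^5 and log Q = 5.221.
Applying E = E° − (RT ln10/nF)·log Q gives +1.25 − (0.0592/6)(5.221) = +1.20 V.

+1.20 V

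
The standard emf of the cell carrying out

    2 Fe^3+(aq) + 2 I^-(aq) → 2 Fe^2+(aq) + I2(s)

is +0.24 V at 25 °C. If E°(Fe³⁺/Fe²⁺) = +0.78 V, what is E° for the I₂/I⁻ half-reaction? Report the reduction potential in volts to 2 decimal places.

+0.54 V

In the reaction as written the Fe³⁺/Fe²⁺ couple is reduced (cathode) and I₂/I⁻ is oxidized (anode), so E°cell = E°(Fe³⁺/Fe²⁺) − E°(I₂/I⁻).
E°(I₂/I⁻) = E°(cathode) − E°cell = +0.78 − (+0.24) = +0.54 V.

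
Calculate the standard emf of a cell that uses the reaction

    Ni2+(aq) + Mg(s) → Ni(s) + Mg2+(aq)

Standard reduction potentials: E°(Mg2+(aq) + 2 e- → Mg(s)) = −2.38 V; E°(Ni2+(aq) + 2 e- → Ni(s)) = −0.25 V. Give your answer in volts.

Ni2+(aq) gains electrons, so the Ni²⁺/Ni couple is the cathode; the Mg²⁺/Mg couple is the anode.
E°cell = E°(cathode) − E°(anode) = −0.25 − (−2.38) = +2.13 V.
The positive value indicates the reaction is spontaneous as written.

+2.13 V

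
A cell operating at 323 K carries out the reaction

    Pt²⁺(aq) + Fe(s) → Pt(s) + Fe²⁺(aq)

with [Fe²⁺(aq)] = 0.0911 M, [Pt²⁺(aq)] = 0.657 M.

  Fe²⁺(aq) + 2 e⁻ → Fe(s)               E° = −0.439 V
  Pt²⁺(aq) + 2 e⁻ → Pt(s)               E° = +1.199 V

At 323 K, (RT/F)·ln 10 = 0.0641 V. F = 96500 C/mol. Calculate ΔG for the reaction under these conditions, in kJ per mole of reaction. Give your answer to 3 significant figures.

−321 kJ/mol

E°cell = +1.199 − (−0.439) = +1.638 V; the balanced reaction transfers n = 2 electrons.
Q = [Fe²⁺(aq)] / [Pt²⁺(aq)] = 0.139, so log Q = −0.858 and E = +1.638 − (0.0641/2)(−0.858) = +1.6655 V.
Then ΔG = −nFE = −2 × 96500 × +1.6655 J/mol = −321 kJ/mol.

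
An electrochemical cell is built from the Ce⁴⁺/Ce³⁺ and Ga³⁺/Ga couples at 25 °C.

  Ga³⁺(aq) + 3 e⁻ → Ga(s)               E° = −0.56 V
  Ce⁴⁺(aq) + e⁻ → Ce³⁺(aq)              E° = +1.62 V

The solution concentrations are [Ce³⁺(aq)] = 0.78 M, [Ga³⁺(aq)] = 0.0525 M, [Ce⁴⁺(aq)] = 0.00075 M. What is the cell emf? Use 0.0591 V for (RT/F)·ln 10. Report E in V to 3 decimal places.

Ce⁴⁺/Ce³⁺ is reduced (cathode, E° = +1.62 V) and Ga³⁺/Ga is oxidized (anode).
E°cell = +1.62 − (−0.56) = +2.18 V, with n = 3 electrons transferred.
For the overall reaction 3 Ce⁴⁺(aq) + Ga(s) → 3 Ce³⁺(aq) + Ga³⁺(aq), Q = ([Ce³⁺(aq)]^3·[Ga³⁺(aq)]) / [Ce⁴⁺(aq)]^3 = 5.91×10^7, giving log Q = 7.771.
By the Nernst equation, E = +2.18 − (0.0591/3)·(7.771) = +2.027 V.

+2.027 V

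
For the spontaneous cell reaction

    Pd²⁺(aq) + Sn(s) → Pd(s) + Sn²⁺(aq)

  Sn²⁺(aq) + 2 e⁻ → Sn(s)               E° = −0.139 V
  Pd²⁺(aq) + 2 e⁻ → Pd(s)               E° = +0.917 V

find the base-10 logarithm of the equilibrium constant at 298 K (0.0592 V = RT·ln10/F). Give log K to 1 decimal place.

log K = 35.7

The Pd²⁺/Pd couple is reduced (cathode); E°cell = +0.917 − (−0.139) = +1.056 V with n = 2.
At equilibrium E = 0, so log K = nE°cell / 0.0592 = (2)(+1.056) / 0.0592 = 35.7.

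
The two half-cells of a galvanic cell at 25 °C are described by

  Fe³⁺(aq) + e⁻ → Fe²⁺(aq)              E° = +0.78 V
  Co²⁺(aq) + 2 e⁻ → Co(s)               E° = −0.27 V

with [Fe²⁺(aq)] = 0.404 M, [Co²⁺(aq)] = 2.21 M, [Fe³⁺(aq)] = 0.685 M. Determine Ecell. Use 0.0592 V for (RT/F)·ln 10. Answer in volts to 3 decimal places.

+1.053 V

Since E°(Fe³⁺/Fe²⁺) > E°(Co²⁺/Co), Fe³⁺/Fe²⁺ serves as the cathode.
E°cell = +0.78 − (−0.27) = +1.05 V, with n = 2 electrons transferred.
The balanced reaction is 2 Fe³⁺(aq) + Co(s) → 2 Fe²⁺(aq) + Co²⁺(aq), so Q = ([Fe²⁺(aq)]^2·[Co²⁺(aq)]) / [Fe³⁺(aq)]^2 = 0.769 and log Q = −0.114.
E = E° − (0.0592/n)·log Q = +1.05 − (0.0592/2)(−0.114) = +1.053 V.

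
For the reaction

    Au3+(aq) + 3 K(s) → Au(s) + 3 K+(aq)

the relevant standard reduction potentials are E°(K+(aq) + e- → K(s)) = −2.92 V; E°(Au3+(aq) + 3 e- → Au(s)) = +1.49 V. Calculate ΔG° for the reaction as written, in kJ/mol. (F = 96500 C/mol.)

In the reaction as written Au3+(aq) is reduced, so the Au³⁺/Au couple is the cathode and K⁺/K is the anode.
E°cell = +1.49 − (−2.92) = +4.41 V; balancing electrons gives n = 3.
ΔG° = −nFE°cell = −(3)(96500)(+4.41) J/mol = −1277 kJ/mol.

−1277 kJ/mol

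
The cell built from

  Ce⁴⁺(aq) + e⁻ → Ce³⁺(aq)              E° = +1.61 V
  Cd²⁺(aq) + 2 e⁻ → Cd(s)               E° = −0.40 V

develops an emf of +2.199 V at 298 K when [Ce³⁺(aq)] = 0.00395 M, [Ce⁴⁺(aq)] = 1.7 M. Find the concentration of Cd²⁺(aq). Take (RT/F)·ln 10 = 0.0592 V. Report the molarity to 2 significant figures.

0.076 M

Ce⁴⁺/Ce³⁺ is the cathode (higher E°); E°cell = +1.61 − (−0.40) = +2.01 V with n = 2.
Since E = E° − (0.0592/n)·log Q, log Q = n(E° − E)/0.0592 = −6.385.
Balancing electrons gives 2 Ce⁴⁺(aq) + Cd(s) → 2 Ce³⁺(aq) + Cd²⁺(aq); thus Q = ([Ce³⁺(aq)]^2·[Cd²⁺(aq)]) / [Ce⁴⁺(aq)]^2.
Isolating [Cd²⁺(aq)] in Q = 10^{−6.385} yields log [Cd²⁺(aq)] = −1.117, i.e. 0.076 M.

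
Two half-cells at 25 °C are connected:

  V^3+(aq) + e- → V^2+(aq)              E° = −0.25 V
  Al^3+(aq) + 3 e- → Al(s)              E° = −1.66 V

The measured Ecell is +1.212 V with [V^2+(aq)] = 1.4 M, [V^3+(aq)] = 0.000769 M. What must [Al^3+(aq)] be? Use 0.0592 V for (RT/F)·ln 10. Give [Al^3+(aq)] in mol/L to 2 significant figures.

1.8 M

The V³⁺/V²⁺ couple has the larger reduction potential, so it is the cathode: E°cell = −0.25 − (−1.66) = +1.41 V and n = 3.
Rearranging E = E° − (0.0592/n)·log Q gives log Q = 3(+1.41 − (+1.212))/0.0592 = 10.034.
For 3 V^3+(aq) + Al(s) → 3 V^2+(aq) + Al^3+(aq), the reaction quotient is Q = ([V^2+(aq)]^3·[Al^3+(aq)]) / [V^3+(aq)]^3.
Isolating [Al^3+(aq)] in Q = 10^{10.034} yields log [Al^3+(aq)] = 0.253, i.e. 1.8 M.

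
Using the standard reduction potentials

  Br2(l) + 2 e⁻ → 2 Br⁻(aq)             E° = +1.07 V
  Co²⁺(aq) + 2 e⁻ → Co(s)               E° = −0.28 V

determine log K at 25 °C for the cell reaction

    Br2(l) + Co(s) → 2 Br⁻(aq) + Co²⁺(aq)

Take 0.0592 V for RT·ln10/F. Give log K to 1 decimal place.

The Br₂/Br⁻ couple is reduced (cathode); E°cell = +1.07 − (−0.28) = +1.35 V with n = 2.
At equilibrium E = 0, so log K = nE°cell / 0.0592 = (2)(+1.35) / 0.0592 = 45.6.

log K = 45.6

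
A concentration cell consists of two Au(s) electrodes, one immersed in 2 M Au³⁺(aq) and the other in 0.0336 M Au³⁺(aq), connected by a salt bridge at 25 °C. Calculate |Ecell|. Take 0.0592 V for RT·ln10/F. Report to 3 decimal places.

For a concentration cell E°cell = 0, since both electrodes use the same couple.
The compartment with the higher Au³⁺(aq) concentration (2 M) acts as the cathode; ions are reduced there and produced at the dilute (0.0336 M) anode.
With n = 3, Ecell = −(0.0592/3)·log([dilute]/[conc]) = −(0.0592/3)·log(0.0336/2) = +0.035 V.

0.035 V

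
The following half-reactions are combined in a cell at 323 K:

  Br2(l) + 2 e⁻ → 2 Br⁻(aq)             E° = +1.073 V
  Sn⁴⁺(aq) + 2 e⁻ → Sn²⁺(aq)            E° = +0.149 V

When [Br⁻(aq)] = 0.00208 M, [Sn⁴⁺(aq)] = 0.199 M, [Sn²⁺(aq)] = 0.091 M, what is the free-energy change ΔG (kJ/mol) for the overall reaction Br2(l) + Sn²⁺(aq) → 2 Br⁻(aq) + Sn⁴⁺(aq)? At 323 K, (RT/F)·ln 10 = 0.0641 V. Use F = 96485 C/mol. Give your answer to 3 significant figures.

The standard cell potential is +1.073 − (+0.149) = +0.924 V, with n = 2 electrons in the balanced equation.
Here Q = ([Br⁻(aq)]^2·[Sn⁴⁺(aq)]) / [Sn²⁺(aq)] = 9.46×10^−6 (log Q = −5.024), giving E = +0.924 − (0.0641/2)·(−5.024) = +1.0850 V.
Then ΔG = −nFE = −2 × 96485 × +1.0850 J/mol = −209 kJ/mol.

−209 kJ/mol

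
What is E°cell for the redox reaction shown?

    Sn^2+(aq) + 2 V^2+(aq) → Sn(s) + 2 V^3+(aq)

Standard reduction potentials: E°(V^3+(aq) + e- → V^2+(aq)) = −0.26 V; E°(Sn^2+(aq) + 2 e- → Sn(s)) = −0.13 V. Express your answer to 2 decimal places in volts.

+0.13 V

Sn^2+(aq) gains electrons, so the Sn²⁺/Sn couple is the cathode; the V³⁺/V²⁺ couple is the anode.
E°cell = E°(cathode) − E°(anode) = −0.13 − (−0.26) = +0.13 V.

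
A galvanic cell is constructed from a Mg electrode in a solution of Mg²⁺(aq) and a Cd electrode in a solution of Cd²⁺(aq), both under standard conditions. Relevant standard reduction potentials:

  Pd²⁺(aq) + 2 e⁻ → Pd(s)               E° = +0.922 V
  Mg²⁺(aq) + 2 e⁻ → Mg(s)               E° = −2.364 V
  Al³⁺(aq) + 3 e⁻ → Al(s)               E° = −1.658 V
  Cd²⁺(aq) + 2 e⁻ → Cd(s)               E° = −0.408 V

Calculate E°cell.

Of the two couples in this cell, the one with the more positive reduction potential is reduced at the cathode: here that is Cd²⁺/Cd (−0.408 V); Mg²⁺/Mg (−2.364 V) is the anode.
E°cell = E°(cathode) − E°(anode) = −0.408 − (−2.364) = +1.956 V.

+1.956 V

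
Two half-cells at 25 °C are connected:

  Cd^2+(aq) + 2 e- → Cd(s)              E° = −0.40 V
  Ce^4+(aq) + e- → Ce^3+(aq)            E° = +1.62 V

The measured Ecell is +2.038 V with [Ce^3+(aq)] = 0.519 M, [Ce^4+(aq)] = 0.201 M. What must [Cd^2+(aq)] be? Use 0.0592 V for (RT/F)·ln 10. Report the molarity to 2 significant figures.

0.037 M

Ce⁴⁺/Ce³⁺ is the cathode (higher E°); E°cell = +1.62 − (−0.40) = +2.02 V with n = 2.
Since E = E° − (0.0592/n)·log Q, log Q = n(E° − E)/0.0592 = −0.608.
The balanced reaction is 2 Ce^4+(aq) + Cd(s) → 2 Ce^3+(aq) + Cd^2+(aq), so Q = ([Ce^3+(aq)]^2·[Cd^2+(aq)]) / [Ce^4+(aq)]^2.
Isolating [Cd^2+(aq)] in Q = 10^{−0.608} yields log [Cd^2+(aq)] = −1.432, i.e. 0.037 M.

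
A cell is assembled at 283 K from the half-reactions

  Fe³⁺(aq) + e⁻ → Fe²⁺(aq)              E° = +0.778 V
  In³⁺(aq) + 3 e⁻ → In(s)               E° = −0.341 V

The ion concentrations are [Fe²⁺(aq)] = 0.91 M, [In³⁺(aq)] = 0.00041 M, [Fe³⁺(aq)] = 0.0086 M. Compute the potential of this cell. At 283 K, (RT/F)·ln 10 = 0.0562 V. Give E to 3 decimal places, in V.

+1.069 V

Fe³⁺/Fe²⁺ is reduced (cathode, E° = +0.778 V) and In³⁺/In is oxidized (anode).
E°cell = E°cat − E°an = +0.778 − (−0.341) = +1.119 V; n = 3.
Balancing gives 3 Fe³⁺(aq) + In(s) → 3 Fe²⁺(aq) + In³⁺(aq); hence Q = ([Fe²⁺(aq)]^3·[In³⁺(aq)]) / [Fe³⁺(aq)]^3 = 486 (log Q = 2.686).
By the Nernst equation, E = +1.119 − (0.0562/3)·(2.686) = +1.069 V.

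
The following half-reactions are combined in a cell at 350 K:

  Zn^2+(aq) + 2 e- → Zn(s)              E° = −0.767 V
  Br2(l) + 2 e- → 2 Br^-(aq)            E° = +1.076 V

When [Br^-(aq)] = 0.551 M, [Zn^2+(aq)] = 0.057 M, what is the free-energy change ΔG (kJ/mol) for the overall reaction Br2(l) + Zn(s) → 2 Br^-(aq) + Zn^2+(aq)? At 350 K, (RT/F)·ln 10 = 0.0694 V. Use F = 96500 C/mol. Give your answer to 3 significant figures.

−367 kJ/mol

With Br₂/Br⁻ reduced at the cathode, E°cell = +1.076 − (−0.767) = +1.843 V and n = 2.
Q = [Br^-(aq)]^2·[Zn^2+(aq)] = 0.0173, so log Q = −1.762 and E = +1.843 − (0.0694/2)(−1.762) = +1.9041 V.
Then ΔG = −nFE = −2 × 96500 × +1.9041 J/mol = −367 kJ/mol.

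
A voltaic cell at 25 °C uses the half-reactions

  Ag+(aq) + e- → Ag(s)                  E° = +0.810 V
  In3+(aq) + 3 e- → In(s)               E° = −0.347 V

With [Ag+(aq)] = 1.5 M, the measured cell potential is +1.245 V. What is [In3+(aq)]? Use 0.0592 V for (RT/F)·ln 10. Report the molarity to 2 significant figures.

The Ag⁺/Ag couple has the larger reduction potential, so it is the cathode: E°cell = +0.810 − (−0.347) = +1.157 V and n = 3.
From the Nernst equation, log Q = n(E° − E)/0.0592 = 3·(+1.157 − (+1.245))/0.0592 = −4.459.
Balancing electrons gives 3 Ag+(aq) + In(s) → 3 Ag(s) + In3+(aq); thus Q = [In3+(aq)] / [Ag+(aq)]^3.
Substituting the known concentrations and solving, log [In3+(aq)] = −3.931 and [In3+(aq)] = 0.00012 M.

0.00012 M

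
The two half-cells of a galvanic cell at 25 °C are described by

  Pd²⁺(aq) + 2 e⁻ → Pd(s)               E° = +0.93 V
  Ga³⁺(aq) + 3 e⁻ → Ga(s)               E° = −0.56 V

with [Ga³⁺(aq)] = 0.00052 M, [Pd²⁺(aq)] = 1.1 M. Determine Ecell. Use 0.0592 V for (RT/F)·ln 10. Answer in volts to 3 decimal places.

+1.556 V

Since E°(Pd²⁺/Pd) > E°(Ga³⁺/Ga), Pd²⁺/Pd serves as the cathode.
The standard potential is +0.93 − (−0.56) = +1.49 V and the balanced reaction transfers n = 6 electrons.
Balancing gives 3 Pd²⁺(aq) + 2 Ga(s) → 3 Pd(s) + 2 Ga³⁺(aq); hence Q = [Ga³⁺(aq)]^2 / [Pd²⁺(aq)]^3 = 2.03×10^−7 (log Q = −6.692).
By the Nernst equation, E = +1.49 − (0.0592/6)·(−6.692) = +1.556 V.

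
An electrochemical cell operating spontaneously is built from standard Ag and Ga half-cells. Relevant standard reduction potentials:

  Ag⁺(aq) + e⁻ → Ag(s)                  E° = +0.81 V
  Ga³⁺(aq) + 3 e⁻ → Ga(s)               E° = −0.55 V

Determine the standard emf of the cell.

+1.36 V

The Ag⁺/Ag couple has the higher E°, so Ag ion is reduced (cathode) and Ga is oxidized (anode).
E°cell = E°(cathode) − E°(anode) = +0.81 − (−0.55) = +1.36 V.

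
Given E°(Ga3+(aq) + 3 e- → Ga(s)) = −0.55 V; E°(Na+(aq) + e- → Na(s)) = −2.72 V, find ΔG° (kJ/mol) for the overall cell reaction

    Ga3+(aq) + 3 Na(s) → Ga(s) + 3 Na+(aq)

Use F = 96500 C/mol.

In the reaction as written Ga3+(aq) is reduced, so the Ga³⁺/Ga couple is the cathode and Na⁺/Na is the anode.
E°cell = −0.55 − (−2.72) = +2.17 V; balancing electrons gives n = 3.
ΔG° = −nFE°cell = −(3)(96500)(+2.17) J/mol = −628 kJ/mol.

−628 kJ/mol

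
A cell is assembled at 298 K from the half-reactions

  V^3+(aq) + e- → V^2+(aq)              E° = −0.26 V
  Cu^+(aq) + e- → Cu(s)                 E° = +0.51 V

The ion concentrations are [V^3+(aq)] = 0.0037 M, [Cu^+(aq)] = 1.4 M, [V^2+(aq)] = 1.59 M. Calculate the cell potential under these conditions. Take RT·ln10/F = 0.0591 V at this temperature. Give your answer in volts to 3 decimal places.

+0.934 V

Since E°(Cu⁺/Cu) > E°(V³⁺/V²⁺), Cu⁺/Cu serves as the cathode.
E°cell = E°cat − E°an = +0.51 − (−0.26) = +0.77 V; n = 1.
For the overall reaction Cu^+(aq) + V^2+(aq) → Cu(s) + V^3+(aq), Q = [V^3+(aq)] / ([Cu^+(aq)]·[V^2+(aq)]) = 0.00166, giving log Q = −2.779.
By the Nernst equation, E = +0.77 − (0.0591/1)·(−2.779) = +0.934 V.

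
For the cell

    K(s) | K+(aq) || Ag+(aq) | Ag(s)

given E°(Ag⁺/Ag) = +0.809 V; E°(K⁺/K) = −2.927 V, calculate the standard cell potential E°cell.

By convention the left-hand electrode in cell notation is the anode (oxidation) and the right-hand electrode is the cathode (reduction).
E°cell = E°(right) − E°(left) = +0.809 − (−2.927) = +3.736 V.

+3.736 V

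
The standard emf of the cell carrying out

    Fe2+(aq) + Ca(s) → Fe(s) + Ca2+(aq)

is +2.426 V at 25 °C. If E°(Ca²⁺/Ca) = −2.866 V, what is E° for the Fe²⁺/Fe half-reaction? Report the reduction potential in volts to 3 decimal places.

−0.440 V

In the reaction as written the Fe²⁺/Fe couple is reduced (cathode) and Ca²⁺/Ca is oxidized (anode), so E°cell = E°(Fe²⁺/Fe) − E°(Ca²⁺/Ca).
E°(Fe²⁺/Fe) = E°cell + E°(anode) = +2.426 + (−2.866) = −0.440 V.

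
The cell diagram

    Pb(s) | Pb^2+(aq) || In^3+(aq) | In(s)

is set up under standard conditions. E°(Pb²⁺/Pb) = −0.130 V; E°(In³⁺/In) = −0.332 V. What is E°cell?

−0.202 V

By convention the left-hand electrode in cell notation is the anode (oxidation) and the right-hand electrode is the cathode (reduction).
E°cell = E°(right) − E°(left) = −0.332 − (−0.130) = −0.202 V.
The negative sign shows that, as written, the cell would require an external voltage to drive the reaction.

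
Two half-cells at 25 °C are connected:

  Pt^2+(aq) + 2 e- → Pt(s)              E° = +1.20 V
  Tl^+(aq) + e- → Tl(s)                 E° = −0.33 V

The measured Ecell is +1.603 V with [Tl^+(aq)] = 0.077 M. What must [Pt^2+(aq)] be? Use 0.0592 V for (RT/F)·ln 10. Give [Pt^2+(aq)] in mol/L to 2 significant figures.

With Pt²⁺/Pt at the cathode and Tl⁺/Tl at the anode, E°cell = +1.20 − (−0.33) = +1.53 V (n = 2).
From the Nernst equation, log Q = n(E° − E)/0.0592 = 2·(+1.53 − (+1.603))/0.0592 = −2.466.
The balanced reaction is Pt^2+(aq) + 2 Tl(s) → Pt(s) + 2 Tl^+(aq), so Q = [Tl^+(aq)]^2 / [Pt^2+(aq)].
Substituting the known concentrations and solving, log [Pt^2+(aq)] = 0.239 and [Pt^2+(aq)] = 1.7 M.

1.7 M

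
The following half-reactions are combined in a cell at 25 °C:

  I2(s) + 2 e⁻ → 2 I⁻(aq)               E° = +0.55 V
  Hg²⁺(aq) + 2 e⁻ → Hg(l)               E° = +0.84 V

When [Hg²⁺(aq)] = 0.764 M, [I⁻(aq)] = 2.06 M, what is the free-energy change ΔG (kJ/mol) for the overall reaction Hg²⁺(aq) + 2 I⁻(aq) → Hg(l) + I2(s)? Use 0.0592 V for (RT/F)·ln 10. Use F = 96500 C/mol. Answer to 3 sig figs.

E°cell = +0.84 − (+0.55) = +0.29 V; the balanced reaction transfers n = 2 electrons.
The reaction quotient is 1 / ([Hg²⁺(aq)]·[I⁻(aq)]^2) = 0.308; by Nernst, E = +0.29 − (0.0592/2)(−0.511) = +0.3051 V.
ΔG = −nFE = −(2)(96500)(+0.3051) J/mol = −58.9 kJ/mol.

−58.9 kJ/mol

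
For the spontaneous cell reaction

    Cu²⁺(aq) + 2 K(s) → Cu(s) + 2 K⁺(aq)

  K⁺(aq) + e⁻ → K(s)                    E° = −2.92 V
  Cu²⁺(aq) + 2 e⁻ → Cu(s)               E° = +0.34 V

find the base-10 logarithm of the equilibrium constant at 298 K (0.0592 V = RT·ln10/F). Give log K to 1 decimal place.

The Cu²⁺/Cu couple is reduced (cathode); E°cell = +0.34 − (−2.92) = +3.26 V with n = 2.
At equilibrium E = 0, so log K = nE°cell / 0.0592 = (2)(+3.26) / 0.0592 = 110.1.

log K = 110.1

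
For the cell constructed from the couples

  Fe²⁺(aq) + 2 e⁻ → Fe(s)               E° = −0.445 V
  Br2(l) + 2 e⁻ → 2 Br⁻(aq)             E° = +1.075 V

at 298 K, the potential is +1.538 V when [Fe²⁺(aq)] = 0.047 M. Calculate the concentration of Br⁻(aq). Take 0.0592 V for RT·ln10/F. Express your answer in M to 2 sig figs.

Br₂/Br⁻ is the cathode (higher E°); E°cell = +1.075 − (−0.445) = +1.520 V with n = 2.
From the Nernst equation, log Q = n(E° − E)/0.0592 = 2·(+1.520 − (+1.538))/0.0592 = −0.608.
Balancing electrons gives Br2(l) + Fe(s) → 2 Br⁻(aq) + Fe²⁺(aq); thus Q = [Br⁻(aq)]^2·[Fe²⁺(aq)].
Substituting the known concentrations and solving, log [Br⁻(aq)] = 0.360 and [Br⁻(aq)] = 2.3 M.

2.3 M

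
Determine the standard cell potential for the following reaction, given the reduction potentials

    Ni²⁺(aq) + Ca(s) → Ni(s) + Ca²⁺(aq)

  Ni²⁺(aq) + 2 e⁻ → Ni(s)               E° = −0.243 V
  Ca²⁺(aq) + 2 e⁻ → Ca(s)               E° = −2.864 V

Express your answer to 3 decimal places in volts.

+2.621 V

Ni²⁺(aq) gains electrons, so the Ni²⁺/Ni couple is the cathode; the Ca²⁺/Ca couple is the anode.
E°cell = E°(cathode) − E°(anode) = −0.243 − (−2.864) = +2.621 V.
The positive value indicates the reaction is spontaneous as written.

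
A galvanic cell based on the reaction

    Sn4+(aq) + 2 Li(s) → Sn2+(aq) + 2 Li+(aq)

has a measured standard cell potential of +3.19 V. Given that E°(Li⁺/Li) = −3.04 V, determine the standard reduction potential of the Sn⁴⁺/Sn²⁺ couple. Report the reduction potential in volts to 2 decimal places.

In the reaction as written the Sn⁴⁺/Sn²⁺ couple is reduced (cathode) and Li⁺/Li is oxidized (anode), so E°cell = E°(Sn⁴⁺/Sn²⁺) − E°(Li⁺/Li).
E°(Sn⁴⁺/Sn²⁺) = E°cell + E°(anode) = +3.19 + (−3.04) = +0.15 V.

+0.15 V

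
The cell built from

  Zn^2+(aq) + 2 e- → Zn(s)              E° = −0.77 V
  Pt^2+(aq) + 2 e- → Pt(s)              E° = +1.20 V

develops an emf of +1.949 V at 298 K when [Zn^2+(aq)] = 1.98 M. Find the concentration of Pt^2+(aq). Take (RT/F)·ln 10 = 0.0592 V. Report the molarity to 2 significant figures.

0.39 M

With Pt²⁺/Pt at the cathode and Zn²⁺/Zn at the anode, E°cell = +1.20 − (−0.77) = +1.97 V (n = 2).
Since E = E° − (0.0592/n)·log Q, log Q = n(E° − E)/0.0592 = 0.709.
For Pt^2+(aq) + Zn(s) → Pt(s) + Zn^2+(aq), the reaction quotient is Q = [Zn^2+(aq)] / [Pt^2+(aq)].
Isolating [Pt^2+(aq)] in Q = 10^{0.709} yields log [Pt^2+(aq)] = −0.412, i.e. 0.39 M.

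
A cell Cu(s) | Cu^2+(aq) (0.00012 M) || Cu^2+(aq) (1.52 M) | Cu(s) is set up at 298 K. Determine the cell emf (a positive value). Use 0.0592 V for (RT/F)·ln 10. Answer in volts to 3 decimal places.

For a concentration cell E°cell = 0, since both electrodes use the same couple.
The compartment with the higher Cu^2+(aq) concentration (1.52 M) acts as the cathode; ions are reduced there and produced at the dilute (0.00012 M) anode.
With n = 2, Ecell = −(0.0592/2)·log([dilute]/[conc]) = −(0.0592/2)·log(0.00012/1.52) = +0.121 V.

0.121 V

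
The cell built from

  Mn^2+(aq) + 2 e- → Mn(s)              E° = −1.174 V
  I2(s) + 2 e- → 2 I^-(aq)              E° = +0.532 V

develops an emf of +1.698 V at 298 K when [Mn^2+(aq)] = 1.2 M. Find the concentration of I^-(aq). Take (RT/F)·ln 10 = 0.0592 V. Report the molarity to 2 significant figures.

The I₂/I⁻ couple has the larger reduction potential, so it is the cathode: E°cell = +0.532 − (−1.174) = +1.706 V and n = 2.
Since E = E° − (0.0592/n)·log Q, log Q = n(E° − E)/0.0592 = 0.270.
Balancing electrons gives I2(s) + Mn(s) → 2 I^-(aq) + Mn^2+(aq); thus Q = [I^-(aq)]^2·[Mn^2+(aq)].
Isolating [I^-(aq)] in Q = 10^{0.270} yields log [I^-(aq)] = 0.095, i.e. 1.2 M.

1.2 M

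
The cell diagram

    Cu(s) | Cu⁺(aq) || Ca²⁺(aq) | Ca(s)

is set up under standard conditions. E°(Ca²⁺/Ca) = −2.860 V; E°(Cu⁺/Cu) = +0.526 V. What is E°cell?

By convention the left-hand electrode in cell notation is the anode (oxidation) and the right-hand electrode is the cathode (reduction).
E°cell = E°(right) − E°(left) = −2.860 − (+0.526) = −3.386 V.
The negative sign shows that, as written, the cell would require an external voltage to drive the reaction.

−3.386 V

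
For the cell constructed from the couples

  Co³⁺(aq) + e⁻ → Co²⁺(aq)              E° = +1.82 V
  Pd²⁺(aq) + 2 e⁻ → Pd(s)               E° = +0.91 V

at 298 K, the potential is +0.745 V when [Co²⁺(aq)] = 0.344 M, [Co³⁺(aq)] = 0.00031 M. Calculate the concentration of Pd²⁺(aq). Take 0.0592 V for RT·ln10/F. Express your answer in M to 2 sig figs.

The Co³⁺/Co²⁺ couple has the larger reduction potential, so it is the cathode: E°cell = +1.82 − (+0.91) = +0.91 V and n = 2.
Since E = E° − (0.0592/n)·log Q, log Q = n(E° − E)/0.0592 = 5.574.
The balanced reaction is 2 Co³⁺(aq) + Pd(s) → 2 Co²⁺(aq) + Pd²⁺(aq), so Q = ([Co²⁺(aq)]^2·[Pd²⁺(aq)]) / [Co³⁺(aq)]^2.
Solving for the unknown gives log [Pd²⁺(aq)] = −0.516, so [Pd²⁺(aq)] ≈ 0.30 M.

0.30 M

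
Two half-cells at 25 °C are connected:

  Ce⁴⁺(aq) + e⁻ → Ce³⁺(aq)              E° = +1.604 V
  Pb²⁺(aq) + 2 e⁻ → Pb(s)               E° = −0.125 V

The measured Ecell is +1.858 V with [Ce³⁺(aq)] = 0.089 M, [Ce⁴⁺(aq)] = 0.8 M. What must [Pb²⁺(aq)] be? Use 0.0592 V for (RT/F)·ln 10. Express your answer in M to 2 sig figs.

0.0035 M

Ce⁴⁺/Ce³⁺ is the cathode (higher E°); E°cell = +1.604 − (−0.125) = +1.729 V with n = 2.
From the Nernst equation, log Q = n(E° − E)/0.0592 = 2·(+1.729 − (+1.858))/0.0592 = −4.358.
Balancing electrons gives 2 Ce⁴⁺(aq) + Pb(s) → 2 Ce³⁺(aq) + Pb²⁺(aq); thus Q = ([Ce³⁺(aq)]^2·[Pb²⁺(aq)]) / [Ce⁴⁺(aq)]^2.
Solving for the unknown gives log [Pb²⁺(aq)] = −2.451, so [Pb²⁺(aq)] ≈ 0.0035 M.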